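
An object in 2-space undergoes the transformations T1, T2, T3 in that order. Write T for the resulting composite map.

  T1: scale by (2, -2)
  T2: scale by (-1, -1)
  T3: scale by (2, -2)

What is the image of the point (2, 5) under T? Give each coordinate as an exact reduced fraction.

T(p) = (-8, -20)

T1 scale by (2, -2): (2, 5) → (4, -10)
T2 scale by (-1, -1): (4, -10) → (-4, 10)
T3 scale by (2, -2): (-4, 10) → (-8, -20)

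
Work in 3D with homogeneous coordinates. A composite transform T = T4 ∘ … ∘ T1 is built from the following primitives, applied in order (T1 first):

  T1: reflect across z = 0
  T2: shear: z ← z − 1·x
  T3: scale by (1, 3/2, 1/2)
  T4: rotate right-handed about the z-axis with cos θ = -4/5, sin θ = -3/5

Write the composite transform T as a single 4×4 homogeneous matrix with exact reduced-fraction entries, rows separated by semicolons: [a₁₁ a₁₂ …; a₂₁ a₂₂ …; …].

T = [-4/5 9/10 0 0; -3/5 -6/5 0 0; -1/2 0 -1/2 0; 0 0 0 1]

T1 = [1 0 0 0; 0 1 0 0; 0 0 -1 0; 0 0 0 1]
T2·T1 = [1 0 0 0; 0 1 0 0; -1 0 -1 0; 0 0 0 1]
T3·…·T1 = [1 0 0 0; 0 3/2 0 0; -1/2 0 -1/2 0; 0 0 0 1]
T4·…·T1 = [-4/5 9/10 0 0; -3/5 -6/5 0 0; -1/2 0 -1/2 0; 0 0 0 1]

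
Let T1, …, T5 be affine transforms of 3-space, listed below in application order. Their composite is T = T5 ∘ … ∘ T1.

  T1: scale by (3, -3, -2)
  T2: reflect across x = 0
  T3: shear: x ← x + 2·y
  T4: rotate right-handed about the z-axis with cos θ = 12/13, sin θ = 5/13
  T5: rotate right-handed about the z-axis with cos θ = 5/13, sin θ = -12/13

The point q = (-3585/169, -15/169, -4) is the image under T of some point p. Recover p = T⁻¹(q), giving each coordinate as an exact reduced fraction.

T1 = [3 0 0 0; 0 -3 0 0; 0 0 -2 0; 0 0 0 1]
T2·T1 = [-3 0 0 0; 0 -3 0 0; 0 0 -2 0; 0 0 0 1]
T3·…·T1 = [-3 -6 0 0; 0 -3 0 0; 0 0 -2 0; 0 0 0 1]
T4·…·T1 = [-36/13 -57/13 0 0; -15/13 -66/13 0 0; 0 0 -2 0; 0 0 0 1]
T5·…·T1 = [-360/169 -1077/169 0 0; 357/169 354/169 0 0; 0 0 -2 0; 0 0 0 1]
det M = -18; M⁻¹ = [118/507 359/507 0 0; -119/507 -40/169 0 0; 0 0 -1/2 0; 0 0 0 1]
M⁻¹ · (-3585/169, -15/169, -4)ᵀ = (-5, 5, 2)ᵀ

p = (-5, 5, 2)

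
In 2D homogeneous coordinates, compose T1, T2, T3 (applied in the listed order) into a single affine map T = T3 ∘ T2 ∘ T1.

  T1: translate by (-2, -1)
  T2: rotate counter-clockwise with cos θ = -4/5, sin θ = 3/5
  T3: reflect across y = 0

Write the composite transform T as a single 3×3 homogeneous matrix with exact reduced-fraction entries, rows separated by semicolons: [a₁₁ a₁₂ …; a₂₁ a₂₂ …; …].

T1 = [1 0 -2; 0 1 -1; 0 0 1]
T2·T1 = [-4/5 -3/5 11/5; 3/5 -4/5 -2/5; 0 0 1]
T3·…·T1 = [-4/5 -3/5 11/5; -3/5 4/5 2/5; 0 0 1]

T = [-4/5 -3/5 11/5; -3/5 4/5 2/5; 0 0 1]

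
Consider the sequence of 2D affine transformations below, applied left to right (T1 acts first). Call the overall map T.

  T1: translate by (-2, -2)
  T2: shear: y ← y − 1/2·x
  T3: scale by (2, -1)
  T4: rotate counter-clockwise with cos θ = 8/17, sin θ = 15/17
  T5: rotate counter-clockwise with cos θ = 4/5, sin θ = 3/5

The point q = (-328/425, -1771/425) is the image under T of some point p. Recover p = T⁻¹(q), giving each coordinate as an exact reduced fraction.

T1 = [1 0 -2; 0 1 -2; 0 0 1]
T2·T1 = [1 0 -2; -1/2 1 -1; 0 0 1]
T3·…·T1 = [2 0 -4; 1/2 -1 1; 0 0 1]
T4·…·T1 = [1/2 15/17 -47/17; 2 -8/17 -52/17; 0 0 1]
T5·…·T1 = [-4/5 84/85 -32/85; 19/10 13/85 -349/85; 0 0 1]
det M = -2; M⁻¹ = [-13/170 42/85 2; 19/20 2/5 2; 0 0 1]
M⁻¹ · (-328/425, -1771/425)ᵀ = (0, -2/5)ᵀ

p = (0, -2/5)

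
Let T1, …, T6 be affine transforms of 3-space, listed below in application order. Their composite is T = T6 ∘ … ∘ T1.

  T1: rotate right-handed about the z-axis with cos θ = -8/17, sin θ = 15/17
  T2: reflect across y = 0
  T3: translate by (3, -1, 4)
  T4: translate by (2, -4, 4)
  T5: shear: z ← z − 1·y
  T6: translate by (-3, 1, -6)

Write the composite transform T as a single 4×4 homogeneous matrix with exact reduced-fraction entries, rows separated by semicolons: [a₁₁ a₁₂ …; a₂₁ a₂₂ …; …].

T = [-8/17 -15/17 0 2; -15/17 8/17 0 -4; 15/17 -8/17 1 7; 0 0 0 1]

T1 = [-8/17 -15/17 0 0; 15/17 -8/17 0 0; 0 0 1 0; 0 0 0 1]
T2·T1 = [-8/17 -15/17 0 0; -15/17 8/17 0 0; 0 0 1 0; 0 0 0 1]
T3·…·T1 = [-8/17 -15/17 0 3; -15/17 8/17 0 -1; 0 0 1 4; 0 0 0 1]
T4·…·T1 = [-8/17 -15/17 0 5; -15/17 8/17 0 -5; 0 0 1 8; 0 0 0 1]
T5·…·T1 = [-8/17 -15/17 0 5; -15/17 8/17 0 -5; 15/17 -8/17 1 13; 0 0 0 1]
T6·…·T1 = [-8/17 -15/17 0 2; -15/17 8/17 0 -4; 15/17 -8/17 1 7; 0 0 0 1]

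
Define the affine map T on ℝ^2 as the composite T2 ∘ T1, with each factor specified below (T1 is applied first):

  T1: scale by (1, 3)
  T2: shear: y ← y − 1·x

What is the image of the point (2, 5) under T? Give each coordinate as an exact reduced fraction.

T1 scale by (1, 3): (2, 5) → (2, 15)
T2 shear: y ← y − 1·x: (2, 15) → (2, 13)

T(p) = (2, 13)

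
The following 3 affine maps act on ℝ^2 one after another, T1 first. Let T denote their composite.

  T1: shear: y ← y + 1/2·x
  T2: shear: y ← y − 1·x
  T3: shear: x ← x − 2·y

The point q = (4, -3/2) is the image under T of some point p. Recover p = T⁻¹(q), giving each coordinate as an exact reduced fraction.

p = (1, -1)

T1 = [1 0 0; 1/2 1 0; 0 0 1]
T2·T1 = [1 0 0; -1/2 1 0; 0 0 1]
T3·…·T1 = [2 -2 0; -1/2 1 0; 0 0 1]
det M = 1; M⁻¹ = [1 2 0; 1/2 2 0; 0 0 1]
M⁻¹ · (4, -3/2)ᵀ = (1, -1)ᵀ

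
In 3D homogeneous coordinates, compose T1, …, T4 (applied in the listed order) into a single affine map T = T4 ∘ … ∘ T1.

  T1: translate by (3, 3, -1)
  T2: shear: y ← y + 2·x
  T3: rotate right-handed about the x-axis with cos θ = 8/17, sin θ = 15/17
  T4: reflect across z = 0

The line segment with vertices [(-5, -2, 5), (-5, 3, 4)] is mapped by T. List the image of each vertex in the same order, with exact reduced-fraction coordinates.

image vertices: (-2, -84/17, 13/17), (-2, -29/17, -54/17)

T1 translate by (3, 3, -1): (-5, -2, 5) → (-2, 1, 4); (-5, 3, 4) → (-2, 6, 3)
T2 shear: y ← y + 2·x: (-2, 1, 4) → (-2, -3, 4); (-2, 6, 3) → (-2, 2, 3)
T3 rotate right-handed about the x-axis with cos θ = 8/17, sin θ = 15/17: (-2, -3, 4) → (-2, -84/17, -13/17); (-2, 2, 3) → (-2, -29/17, 54/17)
T4 reflect across z = 0: (-2, -84/17, -13/17) → (-2, -84/17, 13/17); (-2, -29/17, 54/17) → (-2, -29/17, -54/17)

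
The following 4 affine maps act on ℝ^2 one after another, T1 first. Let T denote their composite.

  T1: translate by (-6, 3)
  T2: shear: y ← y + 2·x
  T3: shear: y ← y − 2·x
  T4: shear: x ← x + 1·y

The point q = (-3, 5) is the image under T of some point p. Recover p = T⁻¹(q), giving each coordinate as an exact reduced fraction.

T1 = [1 0 -6; 0 1 3; 0 0 1]
T2·T1 = [1 0 -6; 2 1 -9; 0 0 1]
T3·…·T1 = [1 0 -6; 0 1 3; 0 0 1]
T4·…·T1 = [1 1 -3; 0 1 3; 0 0 1]
det M = 1; M⁻¹ = [1 -1 6; 0 1 -3; 0 0 1]
M⁻¹ · (-3, 5)ᵀ = (-2, 2)ᵀ

p = (-2, 2)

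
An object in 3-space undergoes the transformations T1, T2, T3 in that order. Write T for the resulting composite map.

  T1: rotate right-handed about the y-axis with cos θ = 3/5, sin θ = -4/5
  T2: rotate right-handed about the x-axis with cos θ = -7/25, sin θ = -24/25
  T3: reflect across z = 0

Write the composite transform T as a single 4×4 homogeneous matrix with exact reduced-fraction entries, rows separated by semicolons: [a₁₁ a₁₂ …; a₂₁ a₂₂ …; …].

T = [3/5 0 -4/5 0; 96/125 -7/25 72/125 0; 28/125 24/25 21/125 0; 0 0 0 1]

T1 = [3/5 0 -4/5 0; 0 1 0 0; 4/5 0 3/5 0; 0 0 0 1]
T2·T1 = [3/5 0 -4/5 0; 96/125 -7/25 72/125 0; -28/125 -24/25 -21/125 0; 0 0 0 1]
T3·…·T1 = [3/5 0 -4/5 0; 96/125 -7/25 72/125 0; 28/125 24/25 21/125 0; 0 0 0 1]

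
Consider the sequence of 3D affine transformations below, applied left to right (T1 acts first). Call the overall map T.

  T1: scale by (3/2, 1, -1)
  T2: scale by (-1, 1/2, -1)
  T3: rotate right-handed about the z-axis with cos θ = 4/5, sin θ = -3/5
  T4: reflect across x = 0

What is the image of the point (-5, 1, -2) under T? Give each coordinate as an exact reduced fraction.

T1 scale by (3/2, 1, -1): (-5, 1, -2) → (-15/2, 1, 2)
T2 scale by (-1, 1/2, -1): (-15/2, 1, 2) → (15/2, 1/2, -2)
T3 rotate right-handed about the z-axis with cos θ = 4/5, sin θ = -3/5: (15/2, 1/2, -2) → (63/10, -41/10, -2)
T4 reflect across x = 0: (63/10, -41/10, -2) → (-63/10, -41/10, -2)

T(p) = (-63/10, -41/10, -2)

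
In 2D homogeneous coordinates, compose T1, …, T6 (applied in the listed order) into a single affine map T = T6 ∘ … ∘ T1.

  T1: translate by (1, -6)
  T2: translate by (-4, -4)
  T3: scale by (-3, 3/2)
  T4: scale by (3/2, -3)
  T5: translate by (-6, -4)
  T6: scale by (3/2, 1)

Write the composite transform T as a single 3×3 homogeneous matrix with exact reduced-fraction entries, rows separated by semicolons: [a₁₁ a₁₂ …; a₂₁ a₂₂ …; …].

T1 = [1 0 1; 0 1 -6; 0 0 1]
T2·T1 = [1 0 -3; 0 1 -10; 0 0 1]
T3·…·T1 = [-3 0 9; 0 3/2 -15; 0 0 1]
T4·…·T1 = [-9/2 0 27/2; 0 -9/2 45; 0 0 1]
T5·…·T1 = [-9/2 0 15/2; 0 -9/2 41; 0 0 1]
T6·…·T1 = [-27/4 0 45/4; 0 -9/2 41; 0 0 1]

T = [-27/4 0 45/4; 0 -9/2 41; 0 0 1]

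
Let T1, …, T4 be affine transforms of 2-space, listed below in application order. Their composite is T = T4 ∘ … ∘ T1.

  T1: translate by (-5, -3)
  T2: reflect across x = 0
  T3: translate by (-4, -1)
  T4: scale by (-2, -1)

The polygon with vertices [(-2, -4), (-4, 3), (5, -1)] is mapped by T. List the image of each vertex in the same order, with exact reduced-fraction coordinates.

image vertices: (-6, 8), (-10, 1), (8, 5)

T1 translate by (-5, -3): (-2, -4) → (-7, -7); (-4, 3) → (-9, 0); (5, -1) → (0, -4)
T2 reflect across x = 0: (-7, -7) → (7, -7); (-9, 0) → (9, 0); (0, -4) → (0, -4)
T3 translate by (-4, -1): (7, -7) → (3, -8); (9, 0) → (5, -1); (0, -4) → (-4, -5)
T4 scale by (-2, -1): (3, -8) → (-6, 8); (5, -1) → (-10, 1); (-4, -5) → (8, 5)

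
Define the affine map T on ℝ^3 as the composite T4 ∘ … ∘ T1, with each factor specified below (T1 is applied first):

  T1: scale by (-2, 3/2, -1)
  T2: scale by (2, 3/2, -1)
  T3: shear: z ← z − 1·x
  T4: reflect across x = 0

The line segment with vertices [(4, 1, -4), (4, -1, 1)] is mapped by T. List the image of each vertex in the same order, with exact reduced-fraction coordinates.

T1 scale by (-2, 3/2, -1): (4, 1, -4) → (-8, 3/2, 4); (4, -1, 1) → (-8, -3/2, -1)
T2 scale by (2, 3/2, -1): (-8, 3/2, 4) → (-16, 9/4, -4); (-8, -3/2, -1) → (-16, -9/4, 1)
T3 shear: z ← z − 1·x: (-16, 9/4, -4) → (-16, 9/4, 12); (-16, -9/4, 1) → (-16, -9/4, 17)
T4 reflect across x = 0: (-16, 9/4, 12) → (16, 9/4, 12); (-16, -9/4, 17) → (16, -9/4, 17)

image vertices: (16, 9/4, 12), (16, -9/4, 17)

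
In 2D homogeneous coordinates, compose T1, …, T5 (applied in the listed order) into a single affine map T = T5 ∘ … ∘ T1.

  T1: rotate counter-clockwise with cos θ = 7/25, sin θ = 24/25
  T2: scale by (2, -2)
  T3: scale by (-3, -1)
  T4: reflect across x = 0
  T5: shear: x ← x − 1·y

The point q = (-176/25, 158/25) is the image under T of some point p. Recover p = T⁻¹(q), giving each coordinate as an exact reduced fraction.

T1 = [7/25 -24/25 0; 24/25 7/25 0; 0 0 1]
T2·T1 = [14/25 -48/25 0; -48/25 -14/25 0; 0 0 1]
T3·…·T1 = [-42/25 144/25 0; 48/25 14/25 0; 0 0 1]
T4·…·T1 = [42/25 -144/25 0; 48/25 14/25 0; 0 0 1]
T5·…·T1 = [-6/25 -158/25 0; 48/25 14/25 0; 0 0 1]
det M = 12; M⁻¹ = [7/150 79/150 0; -4/25 -1/50 0; 0 0 1]
M⁻¹ · (-176/25, 158/25)ᵀ = (3, 1)ᵀ

p = (3, 1)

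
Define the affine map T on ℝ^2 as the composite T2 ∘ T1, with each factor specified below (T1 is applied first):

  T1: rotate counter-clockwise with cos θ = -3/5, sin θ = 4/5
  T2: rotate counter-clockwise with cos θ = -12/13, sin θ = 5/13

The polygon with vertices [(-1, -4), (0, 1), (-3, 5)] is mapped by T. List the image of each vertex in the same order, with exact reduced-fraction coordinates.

T1 rotate counter-clockwise with cos θ = -3/5, sin θ = 4/5: (-1, -4) → (19/5, 8/5); (0, 1) → (-4/5, -3/5); (-3, 5) → (-11/5, -27/5)
T2 rotate counter-clockwise with cos θ = -12/13, sin θ = 5/13: (19/5, 8/5) → (-268/65, -1/65); (-4/5, -3/5) → (63/65, 16/65); (-11/5, -27/5) → (267/65, 269/65)

image vertices: (-268/65, -1/65), (63/65, 16/65), (267/65, 269/65)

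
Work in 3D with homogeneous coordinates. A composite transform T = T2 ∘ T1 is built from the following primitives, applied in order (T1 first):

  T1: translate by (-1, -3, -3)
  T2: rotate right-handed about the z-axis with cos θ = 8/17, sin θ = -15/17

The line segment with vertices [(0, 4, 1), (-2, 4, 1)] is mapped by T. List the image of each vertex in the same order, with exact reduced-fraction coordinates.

image vertices: (7/17, 23/17, -2), (-9/17, 53/17, -2)

T1 translate by (-1, -3, -3): (0, 4, 1) → (-1, 1, -2); (-2, 4, 1) → (-3, 1, -2)
T2 rotate right-handed about the z-axis with cos θ = 8/17, sin θ = -15/17: (-1, 1, -2) → (7/17, 23/17, -2); (-3, 1, -2) → (-9/17, 53/17, -2)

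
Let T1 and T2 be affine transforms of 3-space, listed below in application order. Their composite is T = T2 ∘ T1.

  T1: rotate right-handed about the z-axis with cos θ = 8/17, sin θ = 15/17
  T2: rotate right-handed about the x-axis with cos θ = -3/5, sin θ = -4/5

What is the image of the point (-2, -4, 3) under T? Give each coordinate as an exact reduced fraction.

T(p) = (44/17, 78/17, 19/17)

T1 rotate right-handed about the z-axis with cos θ = 8/17, sin θ = 15/17: (-2, -4, 3) → (44/17, -62/17, 3)
T2 rotate right-handed about the x-axis with cos θ = -3/5, sin θ = -4/5: (44/17, -62/17, 3) → (44/17, 78/17, 19/17)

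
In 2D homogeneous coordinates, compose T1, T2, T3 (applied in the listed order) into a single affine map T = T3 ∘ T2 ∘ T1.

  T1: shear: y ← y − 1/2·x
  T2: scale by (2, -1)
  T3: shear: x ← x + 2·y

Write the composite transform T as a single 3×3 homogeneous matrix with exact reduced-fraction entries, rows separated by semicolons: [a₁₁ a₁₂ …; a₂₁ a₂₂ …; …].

T = [3 -2 0; 1/2 -1 0; 0 0 1]

T1 = [1 0 0; -1/2 1 0; 0 0 1]
T2·T1 = [2 0 0; 1/2 -1 0; 0 0 1]
T3·…·T1 = [3 -2 0; 1/2 -1 0; 0 0 1]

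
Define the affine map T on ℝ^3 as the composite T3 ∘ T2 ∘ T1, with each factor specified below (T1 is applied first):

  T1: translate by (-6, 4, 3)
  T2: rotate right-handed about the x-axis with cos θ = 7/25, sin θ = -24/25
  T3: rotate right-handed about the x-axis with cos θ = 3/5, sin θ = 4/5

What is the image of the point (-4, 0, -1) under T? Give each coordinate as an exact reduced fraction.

T(p) = (-10, 556/125, 58/125)

T1 translate by (-6, 4, 3): (-4, 0, -1) → (-10, 4, 2)
T2 rotate right-handed about the x-axis with cos θ = 7/25, sin θ = -24/25: (-10, 4, 2) → (-10, 76/25, -82/25)
T3 rotate right-handed about the x-axis with cos θ = 3/5, sin θ = 4/5: (-10, 76/25, -82/25) → (-10, 556/125, 58/125)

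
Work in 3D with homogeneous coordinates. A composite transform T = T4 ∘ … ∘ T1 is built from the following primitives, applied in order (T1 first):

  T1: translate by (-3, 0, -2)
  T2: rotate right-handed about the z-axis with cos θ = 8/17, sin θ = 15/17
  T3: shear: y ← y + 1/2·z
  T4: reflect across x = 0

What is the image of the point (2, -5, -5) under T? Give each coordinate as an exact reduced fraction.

T1 translate by (-3, 0, -2): (2, -5, -5) → (-1, -5, -7)
T2 rotate right-handed about the z-axis with cos θ = 8/17, sin θ = 15/17: (-1, -5, -7) → (67/17, -55/17, -7)
T3 shear: y ← y + 1/2·z: (67/17, -55/17, -7) → (67/17, -229/34, -7)
T4 reflect across x = 0: (67/17, -229/34, -7) → (-67/17, -229/34, -7)

T(p) = (-67/17, -229/34, -7)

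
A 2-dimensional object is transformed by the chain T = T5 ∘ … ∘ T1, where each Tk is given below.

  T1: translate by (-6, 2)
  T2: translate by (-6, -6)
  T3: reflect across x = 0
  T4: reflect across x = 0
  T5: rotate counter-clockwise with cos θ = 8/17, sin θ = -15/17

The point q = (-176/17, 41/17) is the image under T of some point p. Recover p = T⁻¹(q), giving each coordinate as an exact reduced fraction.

T1 = [1 0 -6; 0 1 2; 0 0 1]
T2·T1 = [1 0 -12; 0 1 -4; 0 0 1]
T3·…·T1 = [-1 0 12; 0 1 -4; 0 0 1]
T4·…·T1 = [1 0 -12; 0 1 -4; 0 0 1]
T5·…·T1 = [8/17 15/17 -156/17; -15/17 8/17 148/17; 0 0 1]
det M = 1; M⁻¹ = [8/17 -15/17 12; 15/17 8/17 4; 0 0 1]
M⁻¹ · (-176/17, 41/17)ᵀ = (5, -4)ᵀ

p = (5, -4)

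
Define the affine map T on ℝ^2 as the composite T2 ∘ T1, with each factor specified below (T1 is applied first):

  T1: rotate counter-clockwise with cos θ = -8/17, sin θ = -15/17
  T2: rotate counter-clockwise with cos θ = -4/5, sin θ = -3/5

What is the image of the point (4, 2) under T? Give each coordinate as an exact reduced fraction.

T(p) = (-44/17, 62/17)

T1 rotate counter-clockwise with cos θ = -8/17, sin θ = -15/17: (4, 2) → (-2/17, -76/17)
T2 rotate counter-clockwise with cos θ = -4/5, sin θ = -3/5: (-2/17, -76/17) → (-44/17, 62/17)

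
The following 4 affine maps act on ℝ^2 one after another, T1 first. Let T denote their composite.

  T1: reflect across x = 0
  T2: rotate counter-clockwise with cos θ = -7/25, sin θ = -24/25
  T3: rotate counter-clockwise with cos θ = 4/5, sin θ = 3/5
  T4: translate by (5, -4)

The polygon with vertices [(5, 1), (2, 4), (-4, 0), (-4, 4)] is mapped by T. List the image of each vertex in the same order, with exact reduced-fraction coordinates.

image vertices: (522/125, 129/125), (201/25, -18/25), (801/125, -968/125), (1269/125, -792/125)

T1 reflect across x = 0: (5, 1) → (-5, 1); (2, 4) → (-2, 4); (-4, 0) → (4, 0); (-4, 4) → (4, 4)
T2 rotate counter-clockwise with cos θ = -7/25, sin θ = -24/25: (-5, 1) → (59/25, 113/25); (-2, 4) → (22/5, 4/5); (4, 0) → (-28/25, -96/25); (4, 4) → (68/25, -124/25)
T3 rotate counter-clockwise with cos θ = 4/5, sin θ = 3/5: (59/25, 113/25) → (-103/125, 629/125); (22/5, 4/5) → (76/25, 82/25); (-28/25, -96/25) → (176/125, -468/125); (68/25, -124/25) → (644/125, -292/125)
T4 translate by (5, -4): (-103/125, 629/125) → (522/125, 129/125); (76/25, 82/25) → (201/25, -18/25); (176/125, -468/125) → (801/125, -968/125); (644/125, -292/125) → (1269/125, -792/125)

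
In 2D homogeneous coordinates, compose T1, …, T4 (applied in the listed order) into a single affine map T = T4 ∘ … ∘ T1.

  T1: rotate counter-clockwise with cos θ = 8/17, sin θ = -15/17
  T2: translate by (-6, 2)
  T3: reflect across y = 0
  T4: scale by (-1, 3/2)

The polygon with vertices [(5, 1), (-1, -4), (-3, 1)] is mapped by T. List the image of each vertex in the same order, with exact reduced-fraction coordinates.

image vertices: (47/17, 99/34), (10, -3/2), (111/17, -261/34)

T1 rotate counter-clockwise with cos θ = 8/17, sin θ = -15/17: (5, 1) → (55/17, -67/17); (-1, -4) → (-4, -1); (-3, 1) → (-9/17, 53/17)
T2 translate by (-6, 2): (55/17, -67/17) → (-47/17, -33/17); (-4, -1) → (-10, 1); (-9/17, 53/17) → (-111/17, 87/17)
T3 reflect across y = 0: (-47/17, -33/17) → (-47/17, 33/17); (-10, 1) → (-10, -1); (-111/17, 87/17) → (-111/17, -87/17)
T4 scale by (-1, 3/2): (-47/17, 33/17) → (47/17, 99/34); (-10, -1) → (10, -3/2); (-111/17, -87/17) → (111/17, -261/34)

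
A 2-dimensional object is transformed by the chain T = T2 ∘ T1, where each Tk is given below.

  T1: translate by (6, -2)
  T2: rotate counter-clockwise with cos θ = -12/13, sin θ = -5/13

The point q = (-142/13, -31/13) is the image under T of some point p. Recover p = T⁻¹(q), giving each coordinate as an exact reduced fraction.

p = (5, 0)

T1 = [1 0 6; 0 1 -2; 0 0 1]
T2·T1 = [-12/13 5/13 -82/13; -5/13 -12/13 -6/13; 0 0 1]
det M = 1; M⁻¹ = [-12/13 -5/13 -6; 5/13 -12/13 2; 0 0 1]
M⁻¹ · (-142/13, -31/13)ᵀ = (5, 0)ᵀ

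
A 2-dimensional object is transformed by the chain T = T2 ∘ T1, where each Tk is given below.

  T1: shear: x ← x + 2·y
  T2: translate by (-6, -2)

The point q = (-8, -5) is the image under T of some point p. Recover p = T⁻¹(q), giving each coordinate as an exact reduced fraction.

p = (4, -3)

T1 = [1 2 0; 0 1 0; 0 0 1]
T2·T1 = [1 2 -6; 0 1 -2; 0 0 1]
det M = 1; M⁻¹ = [1 -2 2; 0 1 2; 0 0 1]
M⁻¹ · (-8, -5)ᵀ = (4, -3)ᵀ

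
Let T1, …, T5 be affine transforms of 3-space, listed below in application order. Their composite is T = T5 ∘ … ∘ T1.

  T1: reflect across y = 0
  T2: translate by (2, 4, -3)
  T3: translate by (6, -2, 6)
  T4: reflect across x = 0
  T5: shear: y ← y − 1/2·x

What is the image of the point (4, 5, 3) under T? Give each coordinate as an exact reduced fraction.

T1 reflect across y = 0: (4, 5, 3) → (4, -5, 3)
T2 translate by (2, 4, -3): (4, -5, 3) → (6, -1, 0)
T3 translate by (6, -2, 6): (6, -1, 0) → (12, -3, 6)
T4 reflect across x = 0: (12, -3, 6) → (-12, -3, 6)
T5 shear: y ← y − 1/2·x: (-12, -3, 6) → (-12, 3, 6)

T(p) = (-12, 3, 6)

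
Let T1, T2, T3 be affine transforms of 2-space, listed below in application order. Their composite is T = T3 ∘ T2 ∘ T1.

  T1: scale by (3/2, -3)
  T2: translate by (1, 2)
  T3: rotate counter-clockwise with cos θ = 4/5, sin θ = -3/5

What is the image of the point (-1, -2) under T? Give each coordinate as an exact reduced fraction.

T(p) = (22/5, 67/10)

T1 scale by (3/2, -3): (-1, -2) → (-3/2, 6)
T2 translate by (1, 2): (-3/2, 6) → (-1/2, 8)
T3 rotate counter-clockwise with cos θ = 4/5, sin θ = -3/5: (-1/2, 8) → (22/5, 67/10)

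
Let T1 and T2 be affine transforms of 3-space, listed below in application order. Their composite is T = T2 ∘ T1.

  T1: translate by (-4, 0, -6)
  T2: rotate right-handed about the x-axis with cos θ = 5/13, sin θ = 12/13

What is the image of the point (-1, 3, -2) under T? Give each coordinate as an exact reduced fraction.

T1 translate by (-4, 0, -6): (-1, 3, -2) → (-5, 3, -8)
T2 rotate right-handed about the x-axis with cos θ = 5/13, sin θ = 12/13: (-5, 3, -8) → (-5, 111/13, -4/13)

T(p) = (-5, 111/13, -4/13)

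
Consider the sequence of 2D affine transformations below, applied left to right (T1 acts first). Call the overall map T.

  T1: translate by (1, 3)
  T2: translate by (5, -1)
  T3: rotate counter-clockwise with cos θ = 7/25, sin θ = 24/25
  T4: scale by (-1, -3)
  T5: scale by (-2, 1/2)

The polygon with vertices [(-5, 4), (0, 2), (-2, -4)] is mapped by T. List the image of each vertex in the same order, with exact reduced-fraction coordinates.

T1 translate by (1, 3): (-5, 4) → (-4, 7); (0, 2) → (1, 5); (-2, -4) → (-1, -1)
T2 translate by (5, -1): (-4, 7) → (1, 6); (1, 5) → (6, 4); (-1, -1) → (4, -2)
T3 rotate counter-clockwise with cos θ = 7/25, sin θ = 24/25: (1, 6) → (-137/25, 66/25); (6, 4) → (-54/25, 172/25); (4, -2) → (76/25, 82/25)
T4 scale by (-1, -3): (-137/25, 66/25) → (137/25, -198/25); (-54/25, 172/25) → (54/25, -516/25); (76/25, 82/25) → (-76/25, -246/25)
T5 scale by (-2, 1/2): (137/25, -198/25) → (-274/25, -99/25); (54/25, -516/25) → (-108/25, -258/25); (-76/25, -246/25) → (152/25, -123/25)

image vertices: (-274/25, -99/25), (-108/25, -258/25), (152/25, -123/25)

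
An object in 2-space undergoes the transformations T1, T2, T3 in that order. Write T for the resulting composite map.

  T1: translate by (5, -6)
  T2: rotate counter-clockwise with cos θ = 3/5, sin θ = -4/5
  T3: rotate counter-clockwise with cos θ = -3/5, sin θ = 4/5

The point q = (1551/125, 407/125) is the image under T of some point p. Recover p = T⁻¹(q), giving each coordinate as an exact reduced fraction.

p = (8/5, -5)

T1 = [1 0 5; 0 1 -6; 0 0 1]
T2·T1 = [3/5 4/5 -9/5; -4/5 3/5 -38/5; 0 0 1]
T3·…·T1 = [7/25 -24/25 179/25; 24/25 7/25 78/25; 0 0 1]
det M = 1; M⁻¹ = [7/25 24/25 -5; -24/25 7/25 6; 0 0 1]
M⁻¹ · (1551/125, 407/125)ᵀ = (8/5, -5)ᵀ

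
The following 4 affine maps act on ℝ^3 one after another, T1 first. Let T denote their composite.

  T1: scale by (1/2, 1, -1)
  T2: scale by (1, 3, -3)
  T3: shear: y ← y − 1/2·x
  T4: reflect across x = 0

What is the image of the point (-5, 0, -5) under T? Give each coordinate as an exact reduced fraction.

T(p) = (5/2, 5/4, -15)

T1 scale by (1/2, 1, -1): (-5, 0, -5) → (-5/2, 0, 5)
T2 scale by (1, 3, -3): (-5/2, 0, 5) → (-5/2, 0, -15)
T3 shear: y ← y − 1/2·x: (-5/2, 0, -15) → (-5/2, 5/4, -15)
T4 reflect across x = 0: (-5/2, 5/4, -15) → (5/2, 5/4, -15)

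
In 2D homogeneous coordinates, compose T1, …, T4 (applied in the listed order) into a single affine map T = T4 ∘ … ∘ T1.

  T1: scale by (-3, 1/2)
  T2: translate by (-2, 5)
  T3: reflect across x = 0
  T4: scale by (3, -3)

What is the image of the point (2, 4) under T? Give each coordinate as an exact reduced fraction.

T1 scale by (-3, 1/2): (2, 4) → (-6, 2)
T2 translate by (-2, 5): (-6, 2) → (-8, 7)
T3 reflect across x = 0: (-8, 7) → (8, 7)
T4 scale by (3, -3): (8, 7) → (24, -21)

T(p) = (24, -21)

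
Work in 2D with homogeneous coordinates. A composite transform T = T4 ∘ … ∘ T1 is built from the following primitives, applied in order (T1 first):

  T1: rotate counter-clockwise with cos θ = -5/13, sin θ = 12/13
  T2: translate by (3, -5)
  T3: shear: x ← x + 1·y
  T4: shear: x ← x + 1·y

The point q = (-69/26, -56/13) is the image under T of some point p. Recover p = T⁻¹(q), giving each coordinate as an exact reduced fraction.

p = (-1/2, -3)

T1 = [-5/13 -12/13 0; 12/13 -5/13 0; 0 0 1]
T2·T1 = [-5/13 -12/13 3; 12/13 -5/13 -5; 0 0 1]
T3·…·T1 = [7/13 -17/13 -2; 12/13 -5/13 -5; 0 0 1]
T4·…·T1 = [19/13 -22/13 -7; 12/13 -5/13 -5; 0 0 1]
det M = 1; M⁻¹ = [-5/13 22/13 75/13; -12/13 19/13 11/13; 0 0 1]
M⁻¹ · (-69/26, -56/13)ᵀ = (-1/2, -3)ᵀ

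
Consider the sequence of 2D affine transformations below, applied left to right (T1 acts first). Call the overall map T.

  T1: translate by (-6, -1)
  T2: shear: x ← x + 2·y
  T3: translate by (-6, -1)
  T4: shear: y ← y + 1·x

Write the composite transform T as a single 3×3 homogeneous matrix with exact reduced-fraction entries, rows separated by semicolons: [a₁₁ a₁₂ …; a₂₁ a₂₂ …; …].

T1 = [1 0 -6; 0 1 -1; 0 0 1]
T2·T1 = [1 2 -8; 0 1 -1; 0 0 1]
T3·…·T1 = [1 2 -14; 0 1 -2; 0 0 1]
T4·…·T1 = [1 2 -14; 1 3 -16; 0 0 1]

T = [1 2 -14; 1 3 -16; 0 0 1]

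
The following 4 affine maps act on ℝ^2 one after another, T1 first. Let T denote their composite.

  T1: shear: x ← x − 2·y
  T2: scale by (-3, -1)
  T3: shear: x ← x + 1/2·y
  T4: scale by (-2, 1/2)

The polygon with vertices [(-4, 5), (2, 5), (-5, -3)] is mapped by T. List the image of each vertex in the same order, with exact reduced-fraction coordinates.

T1 shear: x ← x − 2·y: (-4, 5) → (-14, 5); (2, 5) → (-8, 5); (-5, -3) → (1, -3)
T2 scale by (-3, -1): (-14, 5) → (42, -5); (-8, 5) → (24, -5); (1, -3) → (-3, 3)
T3 shear: x ← x + 1/2·y: (42, -5) → (79/2, -5); (24, -5) → (43/2, -5); (-3, 3) → (-3/2, 3)
T4 scale by (-2, 1/2): (79/2, -5) → (-79, -5/2); (43/2, -5) → (-43, -5/2); (-3/2, 3) → (3, 3/2)

image vertices: (-79, -5/2), (-43, -5/2), (3, 3/2)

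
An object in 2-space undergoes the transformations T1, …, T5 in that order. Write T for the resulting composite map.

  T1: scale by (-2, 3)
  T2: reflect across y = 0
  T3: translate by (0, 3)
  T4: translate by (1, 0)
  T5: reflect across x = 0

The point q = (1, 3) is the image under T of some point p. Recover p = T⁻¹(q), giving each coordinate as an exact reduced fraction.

T1 = [-2 0 0; 0 3 0; 0 0 1]
T2·T1 = [-2 0 0; 0 -3 0; 0 0 1]
T3·…·T1 = [-2 0 0; 0 -3 3; 0 0 1]
T4·…·T1 = [-2 0 1; 0 -3 3; 0 0 1]
T5·…·T1 = [2 0 -1; 0 -3 3; 0 0 1]
det M = -6; M⁻¹ = [1/2 0 1/2; 0 -1/3 1; 0 0 1]
M⁻¹ · (1, 3)ᵀ = (1, 0)ᵀ

p = (1, 0)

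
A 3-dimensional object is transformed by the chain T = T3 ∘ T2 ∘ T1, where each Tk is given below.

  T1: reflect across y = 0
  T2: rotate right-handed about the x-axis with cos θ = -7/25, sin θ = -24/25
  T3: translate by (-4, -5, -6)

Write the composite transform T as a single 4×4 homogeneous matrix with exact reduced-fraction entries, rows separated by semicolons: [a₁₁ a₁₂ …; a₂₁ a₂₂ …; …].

T = [1 0 0 -4; 0 7/25 24/25 -5; 0 24/25 -7/25 -6; 0 0 0 1]

T1 = [1 0 0 0; 0 -1 0 0; 0 0 1 0; 0 0 0 1]
T2·T1 = [1 0 0 0; 0 7/25 24/25 0; 0 24/25 -7/25 0; 0 0 0 1]
T3·…·T1 = [1 0 0 -4; 0 7/25 24/25 -5; 0 24/25 -7/25 -6; 0 0 0 1]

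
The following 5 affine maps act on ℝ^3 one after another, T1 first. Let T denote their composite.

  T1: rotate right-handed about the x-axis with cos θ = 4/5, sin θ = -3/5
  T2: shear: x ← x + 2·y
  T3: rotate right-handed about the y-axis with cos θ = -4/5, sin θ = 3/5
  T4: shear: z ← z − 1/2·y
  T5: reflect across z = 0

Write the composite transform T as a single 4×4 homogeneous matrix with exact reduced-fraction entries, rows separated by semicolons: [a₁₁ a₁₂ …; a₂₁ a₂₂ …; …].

T = [-4/5 -41/25 -12/25 0; 0 4/5 3/5 0; 3/5 22/25 83/50 0; 0 0 0 1]

T1 = [1 0 0 0; 0 4/5 3/5 0; 0 -3/5 4/5 0; 0 0 0 1]
T2·T1 = [1 8/5 6/5 0; 0 4/5 3/5 0; 0 -3/5 4/5 0; 0 0 0 1]
T3·…·T1 = [-4/5 -41/25 -12/25 0; 0 4/5 3/5 0; -3/5 -12/25 -34/25 0; 0 0 0 1]
T4·…·T1 = [-4/5 -41/25 -12/25 0; 0 4/5 3/5 0; -3/5 -22/25 -83/50 0; 0 0 0 1]
T5·…·T1 = [-4/5 -41/25 -12/25 0; 0 4/5 3/5 0; 3/5 22/25 83/50 0; 0 0 0 1]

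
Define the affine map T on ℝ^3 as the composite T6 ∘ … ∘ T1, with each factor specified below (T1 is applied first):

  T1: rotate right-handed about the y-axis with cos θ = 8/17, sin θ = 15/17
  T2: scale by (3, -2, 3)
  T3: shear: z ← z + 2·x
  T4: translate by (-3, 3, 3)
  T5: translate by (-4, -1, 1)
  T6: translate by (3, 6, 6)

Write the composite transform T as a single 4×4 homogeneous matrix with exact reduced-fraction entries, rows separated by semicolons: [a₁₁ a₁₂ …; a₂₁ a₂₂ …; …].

T = [24/17 0 45/17 -4; 0 -2 0 8; 3/17 0 114/17 10; 0 0 0 1]

T1 = [8/17 0 15/17 0; 0 1 0 0; -15/17 0 8/17 0; 0 0 0 1]
T2·T1 = [24/17 0 45/17 0; 0 -2 0 0; -45/17 0 24/17 0; 0 0 0 1]
T3·…·T1 = [24/17 0 45/17 0; 0 -2 0 0; 3/17 0 114/17 0; 0 0 0 1]
T4·…·T1 = [24/17 0 45/17 -3; 0 -2 0 3; 3/17 0 114/17 3; 0 0 0 1]
T5·…·T1 = [24/17 0 45/17 -7; 0 -2 0 2; 3/17 0 114/17 4; 0 0 0 1]
T6·…·T1 = [24/17 0 45/17 -4; 0 -2 0 8; 3/17 0 114/17 10; 0 0 0 1]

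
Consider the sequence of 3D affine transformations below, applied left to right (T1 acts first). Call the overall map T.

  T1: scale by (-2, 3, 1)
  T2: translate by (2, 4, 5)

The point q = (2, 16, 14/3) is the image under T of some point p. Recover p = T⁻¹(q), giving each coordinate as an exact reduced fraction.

T1 = [-2 0 0 0; 0 3 0 0; 0 0 1 0; 0 0 0 1]
T2·T1 = [-2 0 0 2; 0 3 0 4; 0 0 1 5; 0 0 0 1]
det M = -6; M⁻¹ = [-1/2 0 0 1; 0 1/3 0 -4/3; 0 0 1 -5; 0 0 0 1]
M⁻¹ · (2, 16, 14/3)ᵀ = (0, 4, -1/3)ᵀ

p = (0, 4, -1/3)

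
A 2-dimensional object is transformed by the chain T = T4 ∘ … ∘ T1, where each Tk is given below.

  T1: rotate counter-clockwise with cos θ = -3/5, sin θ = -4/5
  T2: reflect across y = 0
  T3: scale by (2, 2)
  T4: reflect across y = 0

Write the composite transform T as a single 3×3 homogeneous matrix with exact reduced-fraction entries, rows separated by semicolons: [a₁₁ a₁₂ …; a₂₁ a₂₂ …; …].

T1 = [-3/5 4/5 0; -4/5 -3/5 0; 0 0 1]
T2·T1 = [-3/5 4/5 0; 4/5 3/5 0; 0 0 1]
T3·…·T1 = [-6/5 8/5 0; 8/5 6/5 0; 0 0 1]
T4·…·T1 = [-6/5 8/5 0; -8/5 -6/5 0; 0 0 1]

T = [-6/5 8/5 0; -8/5 -6/5 0; 0 0 1]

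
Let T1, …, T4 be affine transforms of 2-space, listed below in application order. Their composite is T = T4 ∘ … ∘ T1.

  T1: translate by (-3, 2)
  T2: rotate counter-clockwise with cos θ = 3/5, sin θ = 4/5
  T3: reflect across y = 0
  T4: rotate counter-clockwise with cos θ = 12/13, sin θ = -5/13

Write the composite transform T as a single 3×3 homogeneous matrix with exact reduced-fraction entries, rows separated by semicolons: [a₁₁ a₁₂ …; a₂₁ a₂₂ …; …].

T = [16/65 -63/65 -174/65; -63/65 -16/65 157/65; 0 0 1]

T1 = [1 0 -3; 0 1 2; 0 0 1]
T2·T1 = [3/5 -4/5 -17/5; 4/5 3/5 -6/5; 0 0 1]
T3·…·T1 = [3/5 -4/5 -17/5; -4/5 -3/5 6/5; 0 0 1]
T4·…·T1 = [16/65 -63/65 -174/65; -63/65 -16/65 157/65; 0 0 1]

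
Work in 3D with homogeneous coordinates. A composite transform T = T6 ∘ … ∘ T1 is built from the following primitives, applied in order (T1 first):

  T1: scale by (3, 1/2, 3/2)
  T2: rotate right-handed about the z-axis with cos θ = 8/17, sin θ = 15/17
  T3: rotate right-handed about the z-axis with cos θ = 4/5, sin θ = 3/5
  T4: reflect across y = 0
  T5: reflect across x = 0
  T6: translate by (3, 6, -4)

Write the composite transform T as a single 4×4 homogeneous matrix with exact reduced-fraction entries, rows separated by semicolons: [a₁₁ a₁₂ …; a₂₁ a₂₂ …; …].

T = [39/85 42/85 0 3; -252/85 13/170 0 6; 0 0 3/2 -4; 0 0 0 1]

T1 = [3 0 0 0; 0 1/2 0 0; 0 0 3/2 0; 0 0 0 1]
T2·T1 = [24/17 -15/34 0 0; 45/17 4/17 0 0; 0 0 3/2 0; 0 0 0 1]
T3·…·T1 = [-39/85 -42/85 0 0; 252/85 -13/170 0 0; 0 0 3/2 0; 0 0 0 1]
T4·…·T1 = [-39/85 -42/85 0 0; -252/85 13/170 0 0; 0 0 3/2 0; 0 0 0 1]
T5·…·T1 = [39/85 42/85 0 0; -252/85 13/170 0 0; 0 0 3/2 0; 0 0 0 1]
T6·…·T1 = [39/85 42/85 0 3; -252/85 13/170 0 6; 0 0 3/2 -4; 0 0 0 1]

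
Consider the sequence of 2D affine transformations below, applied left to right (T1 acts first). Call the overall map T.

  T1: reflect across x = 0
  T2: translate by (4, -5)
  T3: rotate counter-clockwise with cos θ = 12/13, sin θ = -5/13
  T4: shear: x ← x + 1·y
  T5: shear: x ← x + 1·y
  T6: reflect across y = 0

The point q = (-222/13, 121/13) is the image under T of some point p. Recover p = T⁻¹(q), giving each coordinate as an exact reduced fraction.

p = (-1, -3)

T1 = [-1 0 0; 0 1 0; 0 0 1]
T2·T1 = [-1 0 4; 0 1 -5; 0 0 1]
T3·…·T1 = [-12/13 5/13 23/13; 5/13 12/13 -80/13; 0 0 1]
T4·…·T1 = [-7/13 17/13 -57/13; 5/13 12/13 -80/13; 0 0 1]
T5·…·T1 = [-2/13 29/13 -137/13; 5/13 12/13 -80/13; 0 0 1]
T6·…·T1 = [-2/13 29/13 -137/13; -5/13 -12/13 80/13; 0 0 1]
det M = 1; M⁻¹ = [-12/13 -29/13 4; 5/13 -2/13 5; 0 0 1]
M⁻¹ · (-222/13, 121/13)ᵀ = (-1, -3)ᵀ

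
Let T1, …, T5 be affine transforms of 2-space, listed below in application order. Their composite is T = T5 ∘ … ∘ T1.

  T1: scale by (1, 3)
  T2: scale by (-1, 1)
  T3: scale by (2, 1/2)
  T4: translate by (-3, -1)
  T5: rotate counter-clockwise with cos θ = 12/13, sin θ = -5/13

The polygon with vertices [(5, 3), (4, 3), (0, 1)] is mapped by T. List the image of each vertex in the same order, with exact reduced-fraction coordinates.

image vertices: (-277/26, 107/13), (-229/26, 97/13), (-67/26, 21/13)

T1 scale by (1, 3): (5, 3) → (5, 9); (4, 3) → (4, 9); (0, 1) → (0, 3)
T2 scale by (-1, 1): (5, 9) → (-5, 9); (4, 9) → (-4, 9); (0, 3) → (0, 3)
T3 scale by (2, 1/2): (-5, 9) → (-10, 9/2); (-4, 9) → (-8, 9/2); (0, 3) → (0, 3/2)
T4 translate by (-3, -1): (-10, 9/2) → (-13, 7/2); (-8, 9/2) → (-11, 7/2); (0, 3/2) → (-3, 1/2)
T5 rotate counter-clockwise with cos θ = 12/13, sin θ = -5/13: (-13, 7/2) → (-277/26, 107/13); (-11, 7/2) → (-229/26, 97/13); (-3, 1/2) → (-67/26, 21/13)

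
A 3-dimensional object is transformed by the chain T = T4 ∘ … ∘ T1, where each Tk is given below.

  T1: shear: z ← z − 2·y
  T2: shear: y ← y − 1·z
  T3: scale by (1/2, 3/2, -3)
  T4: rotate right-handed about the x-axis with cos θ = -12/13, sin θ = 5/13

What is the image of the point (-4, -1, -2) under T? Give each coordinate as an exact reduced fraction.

T1 shear: z ← z − 2·y: (-4, -1, -2) → (-4, -1, 0)
T2 shear: y ← y − 1·z: (-4, -1, 0) → (-4, -1, 0)
T3 scale by (1/2, 3/2, -3): (-4, -1, 0) → (-2, -3/2, 0)
T4 rotate right-handed about the x-axis with cos θ = -12/13, sin θ = 5/13: (-2, -3/2, 0) → (-2, 18/13, -15/26)

T(p) = (-2, 18/13, -15/26)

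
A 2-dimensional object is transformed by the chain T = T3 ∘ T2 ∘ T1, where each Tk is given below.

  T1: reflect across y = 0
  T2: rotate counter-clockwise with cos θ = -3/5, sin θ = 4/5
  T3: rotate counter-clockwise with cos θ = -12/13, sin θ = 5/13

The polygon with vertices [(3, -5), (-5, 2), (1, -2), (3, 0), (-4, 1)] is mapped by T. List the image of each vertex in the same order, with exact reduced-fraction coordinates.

image vertices: (363/65, -109/65), (-206/65, 283/65), (142/65, -31/65), (48/65, -189/65), (-127/65, 236/65)

T1 reflect across y = 0: (3, -5) → (3, 5); (-5, 2) → (-5, -2); (1, -2) → (1, 2); (3, 0) → (3, 0); (-4, 1) → (-4, -1)
T2 rotate counter-clockwise with cos θ = -3/5, sin θ = 4/5: (3, 5) → (-29/5, -3/5); (-5, -2) → (23/5, -14/5); (1, 2) → (-11/5, -2/5); (3, 0) → (-9/5, 12/5); (-4, -1) → (16/5, -13/5)
T3 rotate counter-clockwise with cos θ = -12/13, sin θ = 5/13: (-29/5, -3/5) → (363/65, -109/65); (23/5, -14/5) → (-206/65, 283/65); (-11/5, -2/5) → (142/65, -31/65); (-9/5, 12/5) → (48/65, -189/65); (16/5, -13/5) → (-127/65, 236/65)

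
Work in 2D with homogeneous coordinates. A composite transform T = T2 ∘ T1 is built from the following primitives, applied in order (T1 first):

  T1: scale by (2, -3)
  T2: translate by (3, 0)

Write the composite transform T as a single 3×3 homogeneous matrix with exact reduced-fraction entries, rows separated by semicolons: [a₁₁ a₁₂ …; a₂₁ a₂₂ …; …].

T = [2 0 3; 0 -3 0; 0 0 1]

T1 = [2 0 0; 0 -3 0; 0 0 1]
T2·T1 = [2 0 3; 0 -3 0; 0 0 1]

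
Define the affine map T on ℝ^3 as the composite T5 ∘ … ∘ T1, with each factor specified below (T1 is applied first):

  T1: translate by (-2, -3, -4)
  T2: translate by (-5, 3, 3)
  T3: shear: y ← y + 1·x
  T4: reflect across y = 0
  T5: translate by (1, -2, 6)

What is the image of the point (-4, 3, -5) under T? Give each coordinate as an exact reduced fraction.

T(p) = (-10, 6, 0)

T1 translate by (-2, -3, -4): (-4, 3, -5) → (-6, 0, -9)
T2 translate by (-5, 3, 3): (-6, 0, -9) → (-11, 3, -6)
T3 shear: y ← y + 1·x: (-11, 3, -6) → (-11, -8, -6)
T4 reflect across y = 0: (-11, -8, -6) → (-11, 8, -6)
T5 translate by (1, -2, 6): (-11, 8, -6) → (-10, 6, 0)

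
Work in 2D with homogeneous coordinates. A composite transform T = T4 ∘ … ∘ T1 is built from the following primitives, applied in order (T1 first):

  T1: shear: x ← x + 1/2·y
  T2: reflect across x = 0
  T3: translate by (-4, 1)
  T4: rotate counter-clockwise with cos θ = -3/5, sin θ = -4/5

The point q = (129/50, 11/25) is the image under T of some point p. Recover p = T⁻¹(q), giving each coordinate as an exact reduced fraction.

T1 = [1 1/2 0; 0 1 0; 0 0 1]
T2·T1 = [-1 -1/2 0; 0 1 0; 0 0 1]
T3·…·T1 = [-1 -1/2 -4; 0 1 1; 0 0 1]
T4·…·T1 = [3/5 11/10 16/5; 4/5 -1/5 13/5; 0 0 1]
det M = -1; M⁻¹ = [1/5 11/10 -7/2; 4/5 -3/5 -1; 0 0 1]
M⁻¹ · (129/50, 11/25)ᵀ = (-5/2, 4/5)ᵀ

p = (-5/2, 4/5)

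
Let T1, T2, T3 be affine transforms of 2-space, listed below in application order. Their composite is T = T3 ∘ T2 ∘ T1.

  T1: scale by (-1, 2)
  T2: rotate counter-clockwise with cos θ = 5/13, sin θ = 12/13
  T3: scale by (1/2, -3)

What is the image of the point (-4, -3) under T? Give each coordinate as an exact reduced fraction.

T1 scale by (-1, 2): (-4, -3) → (4, -6)
T2 rotate counter-clockwise with cos θ = 5/13, sin θ = 12/13: (4, -6) → (92/13, 18/13)
T3 scale by (1/2, -3): (92/13, 18/13) → (46/13, -54/13)

T(p) = (46/13, -54/13)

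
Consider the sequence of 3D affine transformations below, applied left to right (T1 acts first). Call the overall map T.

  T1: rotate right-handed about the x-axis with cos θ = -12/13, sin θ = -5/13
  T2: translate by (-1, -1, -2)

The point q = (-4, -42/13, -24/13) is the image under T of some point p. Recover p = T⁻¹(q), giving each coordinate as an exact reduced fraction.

T1 = [1 0 0 0; 0 -12/13 5/13 0; 0 -5/13 -12/13 0; 0 0 0 1]
T2·T1 = [1 0 0 -1; 0 -12/13 5/13 -1; 0 -5/13 -12/13 -2; 0 0 0 1]
det M = 1; M⁻¹ = [1 0 0 1; 0 -12/13 -5/13 -22/13; 0 5/13 -12/13 -19/13; 0 0 0 1]
M⁻¹ · (-4, -42/13, -24/13)ᵀ = (-3, 2, -1)ᵀ

p = (-3, 2, -1)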